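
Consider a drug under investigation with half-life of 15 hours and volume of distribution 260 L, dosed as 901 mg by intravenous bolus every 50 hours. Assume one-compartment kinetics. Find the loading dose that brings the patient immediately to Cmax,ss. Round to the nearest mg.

1000 mg

f = (1/2)^(50/15) ≈ 0.099213; accumulation ratio R = 1/(1−f) ≈ 1.11014.
Loading dose to hit Cmax,ss on first dose: D_load = D_maint·R ≈ 901 × 1.11014 ≈ 1000.24 mg.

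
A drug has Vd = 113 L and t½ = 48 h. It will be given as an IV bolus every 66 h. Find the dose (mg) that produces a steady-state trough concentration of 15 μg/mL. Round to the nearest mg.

2701 mg

τ/t½ = 66/48 ≈ 1.375, so f = (1/2)^(66/48) ≈ 0.385553.
Cmin,ss = (D/Vd)·f/(1−f), so D = Cmin,ss·Vd·(1−f)/f.
D = 15 × 113 × (1−f)/f ≈ 15 × 113 × 1.59368 ≈ 2701.29 mg.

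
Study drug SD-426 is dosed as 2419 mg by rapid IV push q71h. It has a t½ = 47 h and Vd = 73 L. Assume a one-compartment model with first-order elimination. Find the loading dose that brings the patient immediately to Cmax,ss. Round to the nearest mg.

3727 mg

f = (1/2)^(71/47) ≈ 0.350956; accumulation ratio R = 1/(1−f) ≈ 1.54073.
Loading dose to hit Cmax,ss on first dose: D_load = D_maint·R ≈ 2419 × 1.54073 ≈ 3727.03 mg.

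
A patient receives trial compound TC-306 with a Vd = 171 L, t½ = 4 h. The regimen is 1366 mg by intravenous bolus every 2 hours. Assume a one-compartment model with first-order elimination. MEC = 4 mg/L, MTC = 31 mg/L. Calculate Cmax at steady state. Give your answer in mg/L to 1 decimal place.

27.3 mg/L

k = ln2/t½ = ln2/4 ≈ 0.173287 h⁻¹; fraction remaining f = e^(−kτ) = e^(−0.173287×2) ≈ 0.7071.
At steady state, accumulation factor R = 1/(1 − e^(−kτ)) ≈ 3.4141.
Single-dose peak C₀ = D/Vd = 1366/171 ≈ 7.988 mg/L.
Cmax,ss = C₀/(1 − f) ≈ 7.988/0.2929 ≈ 27.272 mg/L.
Peak 27.3 mg/L vs MTC 31 mg/L: below toxic threshold.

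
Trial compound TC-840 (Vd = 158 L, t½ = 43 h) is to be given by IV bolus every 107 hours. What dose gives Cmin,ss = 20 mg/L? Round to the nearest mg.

14572 mg

τ/t½ = 107/43 ≈ 2.4884, so f = (1/2)^(107/43) ≈ 0.178207.
Cmin,ss = (D/Vd)·f/(1−f), so D = Cmin,ss·Vd·(1−f)/f.
D = 20 × 158 × (1−f)/f ≈ 20 × 158 × 4.61145 ≈ 14572.18 mg.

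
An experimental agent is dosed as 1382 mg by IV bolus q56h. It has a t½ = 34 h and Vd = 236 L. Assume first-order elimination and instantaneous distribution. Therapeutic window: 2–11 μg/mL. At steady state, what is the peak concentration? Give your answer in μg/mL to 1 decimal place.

k = ln2/t½ = ln2/34 ≈ 0.020387 h⁻¹; fraction remaining f = e^(−kτ) = e^(−0.020387×56) ≈ 0.3193.
Accumulation ratio R = 1/(1 − f) ≈ 1/0.6807 ≈ 1.4691.
Single-dose peak C₀ = D/Vd = 1382/236 ≈ 5.856 μg/mL.
Steady-state peak Cmax,ss = C₀·R ≈ 5.856 × 1.4691 ≈ 8.603 μg/mL.
Peak 8.6 μg/mL vs MTC 11 μg/mL: below toxic threshold.

8.6 μg/mL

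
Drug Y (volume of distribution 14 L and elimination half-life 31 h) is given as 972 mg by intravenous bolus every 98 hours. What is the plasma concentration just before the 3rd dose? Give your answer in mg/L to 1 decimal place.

f = (1/2)^(τ/t½) = (1/2)^(98/31) ≈ 0.1118.
C₀ = D/Vd = 972/14 ≈ 69.429 mg/L.
Before the 3rd dose, 2 doses have been given. Superposition: Cmin = C₀·(f + f²).
≈ 69.429 × (0.1118 + 0.0125) ≈ 69.429 × 0.1243 ≈ 8.630 mg/L.

8.6 mg/L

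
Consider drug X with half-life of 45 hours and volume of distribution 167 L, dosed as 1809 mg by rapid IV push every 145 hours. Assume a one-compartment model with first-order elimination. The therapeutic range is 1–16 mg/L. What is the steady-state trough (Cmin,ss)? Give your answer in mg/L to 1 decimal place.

k = ln2/t½ = ln2/45 ≈ 0.015403 h⁻¹; fraction remaining f = e^(−kτ) = e^(−0.015403×145) ≈ 0.1072.
Single-dose peak C₀ = D/Vd = 1809/167 ≈ 10.832 mg/L.
Steady-state trough Cmin,ss = C₀·f/(1−f) ≈ 10.832 × 0.1072/0.8928 ≈ 1.301 mg/L.
Trough 1.3 mg/L vs MEC 1 mg/L: adequate.

1.3 mg/L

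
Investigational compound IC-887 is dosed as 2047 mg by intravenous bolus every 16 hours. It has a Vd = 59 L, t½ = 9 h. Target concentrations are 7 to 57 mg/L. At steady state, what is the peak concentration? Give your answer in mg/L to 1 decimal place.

49.0 mg/L

Over one 16-h interval, 16/9 ≈ 1.7778 half-lives elapse, leaving f ≈ 0.2916 of each dose.
Accumulation ratio R = 1/(1 − f) ≈ 1/0.7084 ≈ 1.4116.
Each bolus raises the concentration by D/Vd = 2047/59 ≈ 34.695 mg/L.
Steady-state peak Cmax,ss = C₀·R ≈ 34.695 × 1.4116 ≈ 48.975 mg/L.
Peak 49.0 mg/L vs MTC 57 mg/L: below toxic threshold.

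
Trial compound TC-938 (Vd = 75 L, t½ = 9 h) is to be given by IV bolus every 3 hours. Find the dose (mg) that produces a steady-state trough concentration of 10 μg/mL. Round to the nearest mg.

195 mg

τ/t½ = 3/9 ≈ 0.33333, so f = (1/2)^(3/9) ≈ 0.793701.
Cmin,ss = (D/Vd)·f/(1−f), so D = Cmin,ss·Vd·(1−f)/f.
D = 10 × 75 × (1−f)/f ≈ 10 × 75 × 0.25992 ≈ 194.94 mg.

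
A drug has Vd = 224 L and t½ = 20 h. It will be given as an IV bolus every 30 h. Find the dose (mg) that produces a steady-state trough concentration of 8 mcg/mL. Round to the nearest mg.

τ/t½ = 30/20 ≈ 1.5, so f = (1/2)^(30/20) ≈ 0.353553.
Cmin,ss = (D/Vd)·f/(1−f), so D = Cmin,ss·Vd·(1−f)/f.
D = 8 × 224 × (1−f)/f ≈ 8 × 224 × 1.82843 ≈ 3276.55 mg.

3277 mg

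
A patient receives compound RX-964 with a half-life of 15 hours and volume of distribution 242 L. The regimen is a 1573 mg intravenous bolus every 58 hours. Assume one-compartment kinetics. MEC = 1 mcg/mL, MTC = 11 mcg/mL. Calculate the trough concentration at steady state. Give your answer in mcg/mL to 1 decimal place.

0.5 mcg/mL

Over one 58-h interval, 58/15 ≈ 3.8667 half-lives elapse, leaving f ≈ 0.0686 of each dose.
Single-dose peak C₀ = D/Vd = 1573/242 ≈ 6.500 mcg/mL.
Steady-state trough Cmin,ss = C₀·f/(1−f) ≈ 6.500 × 0.0686/0.9314 ≈ 0.479 mcg/mL.
Trough 0.5 mcg/mL vs MEC 1 mcg/mL: subtherapeutic.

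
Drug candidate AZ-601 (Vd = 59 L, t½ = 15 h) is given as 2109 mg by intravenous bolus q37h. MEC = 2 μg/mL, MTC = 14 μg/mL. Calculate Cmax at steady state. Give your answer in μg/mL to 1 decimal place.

43.6 μg/mL

k = ln2/t½ = ln2/15 ≈ 0.046210 h⁻¹; fraction remaining f = e^(−kτ) = e^(−0.046210×37) ≈ 0.1809.
Accumulation ratio R = 1/(1 − f) ≈ 1/0.8191 ≈ 1.2209.
Single-dose peak C₀ = D/Vd = 2109/59 ≈ 35.746 μg/mL.
Steady-state peak Cmax,ss = C₀·R ≈ 35.746 × 1.2209 ≈ 43.642 μg/mL.
Peak 43.6 μg/mL vs MTC 14 μg/mL: exceeds toxic threshold.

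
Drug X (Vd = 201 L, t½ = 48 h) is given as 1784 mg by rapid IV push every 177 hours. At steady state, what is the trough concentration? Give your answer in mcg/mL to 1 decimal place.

k = ln2/t½ = ln2/48 ≈ 0.014441 h⁻¹; fraction remaining f = e^(−kτ) = e^(−0.014441×177) ≈ 0.0776.
At steady state, accumulation factor R = 1/(1 − e^(−kτ)) ≈ 1.0841.
Single-dose peak C₀ = D/Vd = 1784/201 ≈ 8.876 mcg/mL.
Steady-state peak Cmax,ss = C₀·R ≈ 8.876 × 1.0841 ≈ 9.622 mcg/mL.
One interval later, Cmin,ss = Cmax,ss·e^(−kτ) ≈ 9.622 × 0.0776 ≈ 0.747 mcg/mL.

0.7 mcg/mL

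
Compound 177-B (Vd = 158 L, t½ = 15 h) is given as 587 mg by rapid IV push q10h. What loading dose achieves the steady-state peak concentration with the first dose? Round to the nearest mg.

f = (1/2)^(10/15) ≈ 0.629961; accumulation ratio R = 1/(1−f) ≈ 2.70242.
Loading dose to hit Cmax,ss on first dose: D_load = D_maint·R ≈ 587 × 2.70242 ≈ 1586.32 mg.

1586 mg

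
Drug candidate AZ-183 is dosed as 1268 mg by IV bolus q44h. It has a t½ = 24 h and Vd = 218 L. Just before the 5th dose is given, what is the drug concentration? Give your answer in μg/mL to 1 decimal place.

2.3 μg/mL

f = (1/2)^(τ/t½) = (1/2)^(44/24) ≈ 0.2806.
C₀ = D/Vd = 1268/218 ≈ 5.817 μg/mL.
Before the 5th dose, 4 doses have been given. Superposition: Cmin = C₀·(f + f² + … + f^4).
≈ 5.817 × (0.2806 + 0.0787 + 0.0221 + 0.0062) ≈ 5.817 × 0.3876 ≈ 2.255 μg/mL.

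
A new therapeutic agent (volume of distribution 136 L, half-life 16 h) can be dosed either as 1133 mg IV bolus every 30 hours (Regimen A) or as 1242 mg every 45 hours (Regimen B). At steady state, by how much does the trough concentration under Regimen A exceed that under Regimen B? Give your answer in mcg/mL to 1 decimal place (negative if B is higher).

1.6 mcg/mL

Regimen A: f = (1/2)^(30/16) ≈ 0.2726; Cmin,ss = (1133/136)·f/(1−f) ≈ 3.122 mcg/mL.
Regimen B: f = (1/2)^(45/16) ≈ 0.1423; Cmin,ss = (1242/136)·f/(1−f) ≈ 1.515 mcg/mL.
Difference ≈ 3.122 − 1.515 ≈ 1.607 mcg/mL.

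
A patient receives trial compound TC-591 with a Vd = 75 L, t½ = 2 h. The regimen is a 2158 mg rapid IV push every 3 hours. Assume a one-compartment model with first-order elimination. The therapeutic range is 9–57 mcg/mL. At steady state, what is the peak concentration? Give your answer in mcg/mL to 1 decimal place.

44.5 mcg/mL

k = ln2/t½ = ln2/2 ≈ 0.346574 h⁻¹; fraction remaining f = e^(−kτ) = e^(−0.346574×3) ≈ 0.3536.
Accumulation ratio R = 1/(1 − f) ≈ 1/0.6464 ≈ 1.5470.
Single-dose peak C₀ = D/Vd = 2158/75 ≈ 28.773 mcg/mL.
Steady-state peak Cmax,ss = C₀·R ≈ 28.773 × 1.5470 ≈ 44.512 mcg/mL.
Peak 44.5 mcg/mL vs MTC 57 mcg/mL: below toxic threshold.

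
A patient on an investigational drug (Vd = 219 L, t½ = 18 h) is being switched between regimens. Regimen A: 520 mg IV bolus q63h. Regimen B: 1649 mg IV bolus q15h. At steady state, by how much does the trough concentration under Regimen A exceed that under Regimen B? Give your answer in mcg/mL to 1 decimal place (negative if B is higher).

-9.4 mcg/mL

Regimen A: f = (1/2)^(63/18) ≈ 0.0884; Cmin,ss = (520/219)·f/(1−f) ≈ 0.230 mcg/mL.
Regimen B: f = (1/2)^(15/18) ≈ 0.5612; Cmin,ss = (1649/219)·f/(1−f) ≈ 9.630 mcg/mL.
Difference ≈ 0.230 − 9.630 ≈ -9.400 mcg/mL.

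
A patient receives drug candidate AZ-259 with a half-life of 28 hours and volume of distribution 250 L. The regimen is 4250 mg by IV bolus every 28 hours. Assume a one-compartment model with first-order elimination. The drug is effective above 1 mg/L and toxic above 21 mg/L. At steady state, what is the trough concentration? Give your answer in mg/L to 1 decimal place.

17.0 mg/L

The dosing interval is 1 half-life, so f = 2^(−1) = 0.5.
At steady state, R = 1/(1 − 0.5) = 2/1.
Single-dose peak C₀ = D/Vd = 4250/250 = 17 mg/L.
Steady-state peak Cmax,ss = C₀·R = 17 × 2/1 ≈ 34.000 mg/L.
Steady-state trough Cmin,ss = Cmax,ss·f ≈ 34.000 × 0.5 ≈ 17.000 mg/L.
Trough 17.0 mg/L vs MEC 1 mg/L: adequate.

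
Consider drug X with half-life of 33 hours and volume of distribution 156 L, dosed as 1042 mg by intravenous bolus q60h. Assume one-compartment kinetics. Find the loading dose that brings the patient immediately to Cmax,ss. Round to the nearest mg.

1454 mg

f = (1/2)^(60/33) ≈ 0.283578; accumulation ratio R = 1/(1−f) ≈ 1.39583.
Loading dose to hit Cmax,ss on first dose: D_load = D_maint·R ≈ 1042 × 1.39583 ≈ 1454.45 mg.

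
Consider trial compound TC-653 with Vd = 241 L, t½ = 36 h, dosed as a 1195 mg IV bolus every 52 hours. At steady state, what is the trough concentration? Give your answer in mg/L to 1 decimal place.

k = ln2/t½ = ln2/36 ≈ 0.019254 h⁻¹; fraction remaining f = e^(−kτ) = e^(−0.019254×52) ≈ 0.3674.
At steady state, accumulation factor R = 1/(1 − e^(−kτ)) ≈ 1.5808.
Single-dose peak C₀ = D/Vd = 1195/241 ≈ 4.959 mg/L.
Cmax,ss = C₀/(1 − f) ≈ 4.959/0.6326 ≈ 7.839 mg/L.
Steady-state trough Cmin,ss = Cmax,ss·f ≈ 7.839 × 0.3674 ≈ 2.880 mg/L.

2.9 mg/L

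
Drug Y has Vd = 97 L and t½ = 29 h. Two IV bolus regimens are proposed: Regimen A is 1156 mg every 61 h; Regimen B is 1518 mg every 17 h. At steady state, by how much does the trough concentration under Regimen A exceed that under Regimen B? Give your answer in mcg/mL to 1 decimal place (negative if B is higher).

-27.6 mcg/mL

Regimen A: f = (1/2)^(61/29) ≈ 0.2327; Cmin,ss = (1156/97)·f/(1−f) ≈ 3.614 mcg/mL.
Regimen B: f = (1/2)^(17/29) ≈ 0.6661; Cmin,ss = (1518/97)·f/(1−f) ≈ 31.219 mcg/mL.
Difference ≈ 3.614 − 31.219 ≈ -27.605 mcg/mL.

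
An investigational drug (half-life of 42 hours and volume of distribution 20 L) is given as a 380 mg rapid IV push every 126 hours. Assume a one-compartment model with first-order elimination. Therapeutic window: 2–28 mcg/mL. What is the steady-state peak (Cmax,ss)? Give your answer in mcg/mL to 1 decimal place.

21.7 mcg/mL

τ = 126 h = 3 half-lives, so f = (1/2)^3 = 0.125.
At steady state, R = 1/(1 − 0.125) = 8/7.
Single-dose peak C₀ = D/Vd = 380/20 = 19 mcg/mL.
Steady-state peak Cmax,ss = C₀·R = 19 × 8/7 ≈ 21.714 mcg/mL.
Peak 21.7 mcg/mL vs MTC 28 mcg/mL: below toxic threshold.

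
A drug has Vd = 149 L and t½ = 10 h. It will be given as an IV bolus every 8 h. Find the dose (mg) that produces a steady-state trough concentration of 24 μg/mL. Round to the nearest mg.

2650 mg

τ/t½ = 8/10 ≈ 0.8, so f = (1/2)^(8/10) ≈ 0.574349.
Cmin,ss = (D/Vd)·f/(1−f), so D = Cmin,ss·Vd·(1−f)/f.
D = 24 × 149 × (1−f)/f ≈ 24 × 149 × 0.74110 ≈ 2650.17 mg.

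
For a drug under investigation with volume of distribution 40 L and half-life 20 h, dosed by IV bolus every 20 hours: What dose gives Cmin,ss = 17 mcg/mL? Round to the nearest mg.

680 mg

τ/t½ = 20/20 ≈ 1, so f = (1/2)^(20/20) ≈ 0.500000.
Cmin,ss = (D/Vd)·f/(1−f), so D = Cmin,ss·Vd·(1−f)/f.
D = 17 × 40 × (1−f)/f ≈ 17 × 40 × 1.00000 ≈ 680.00 mg.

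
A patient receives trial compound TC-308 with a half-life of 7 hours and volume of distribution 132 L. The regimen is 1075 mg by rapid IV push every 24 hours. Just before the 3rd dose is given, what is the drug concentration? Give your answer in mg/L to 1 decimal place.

0.8 mg/L

f = (1/2)^(τ/t½) = (1/2)^(24/7) ≈ 0.0929.
C₀ = D/Vd = 1075/132 ≈ 8.144 mg/L.
Before the 3rd dose, 2 doses have been given. Superposition: Cmin = C₀·(f + f²).
≈ 8.144 × (0.0929 + 0.0086) ≈ 8.144 × 0.1015 ≈ 0.827 mg/L.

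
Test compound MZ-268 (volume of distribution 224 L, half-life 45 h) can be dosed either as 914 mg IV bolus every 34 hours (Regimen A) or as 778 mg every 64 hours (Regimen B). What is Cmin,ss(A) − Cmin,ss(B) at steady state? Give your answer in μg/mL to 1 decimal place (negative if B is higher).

Regimen A: f = (1/2)^(34/45) ≈ 0.5923; Cmin,ss = (914/224)·f/(1−f) ≈ 5.928 μg/mL.
Regimen B: f = (1/2)^(64/45) ≈ 0.3731; Cmin,ss = (778/224)·f/(1−f) ≈ 2.067 μg/mL.
Difference ≈ 5.928 − 2.067 ≈ 3.861 μg/mL.

3.9 μg/mL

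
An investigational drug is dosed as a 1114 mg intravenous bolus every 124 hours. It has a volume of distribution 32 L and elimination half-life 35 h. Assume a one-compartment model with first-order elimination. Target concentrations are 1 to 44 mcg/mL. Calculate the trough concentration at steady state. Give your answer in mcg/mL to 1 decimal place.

τ/t½ = 124/35 ≈ 3.5429, so fraction remaining f = (1/2)^(124/35) ≈ 0.0858.
Accumulation ratio R = 1/(1 − f) ≈ 1/0.9142 ≈ 1.0939.
Each bolus raises the concentration by D/Vd = 1114/32 ≈ 34.812 mcg/mL.
Cmax,ss = C₀/(1 − f) ≈ 34.812/0.9142 ≈ 38.079 mcg/mL.
Steady-state trough Cmin,ss = Cmax,ss·f ≈ 38.079 × 0.0858 ≈ 3.267 mcg/mL.
Trough 3.3 mcg/mL vs MEC 1 mcg/mL: adequate.

3.3 mcg/mL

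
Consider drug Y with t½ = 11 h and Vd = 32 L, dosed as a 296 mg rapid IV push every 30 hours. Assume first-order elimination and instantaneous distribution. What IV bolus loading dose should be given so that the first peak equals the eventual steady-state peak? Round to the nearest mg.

349 mg

f = (1/2)^(30/11) ≈ 0.151011; accumulation ratio R = 1/(1−f) ≈ 1.17787.
Loading dose to hit Cmax,ss on first dose: D_load = D_maint·R ≈ 296 × 1.17787 ≈ 348.65 mg.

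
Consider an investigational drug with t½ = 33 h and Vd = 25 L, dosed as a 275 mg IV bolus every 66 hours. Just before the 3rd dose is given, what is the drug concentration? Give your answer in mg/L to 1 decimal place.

3.4 mg/L

f = (1/2)^(τ/t½) = (1/2)^(66/33) ≈ 0.2500.
C₀ = D/Vd = 275/25 ≈ 11.000 mg/L.
Before the 3rd dose, 2 doses have been given. Superposition: Cmin = C₀·(f + f²).
≈ 11.000 × (0.2500 + 0.0625) ≈ 11.000 × 0.3125 ≈ 3.438 mg/L.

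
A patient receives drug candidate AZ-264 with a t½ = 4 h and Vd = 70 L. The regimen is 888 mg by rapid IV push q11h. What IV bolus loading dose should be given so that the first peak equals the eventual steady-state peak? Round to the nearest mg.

f = (1/2)^(11/4) ≈ 0.148651; accumulation ratio R = 1/(1−f) ≈ 1.17461.
Loading dose to hit Cmax,ss on first dose: D_load = D_maint·R ≈ 888 × 1.17461 ≈ 1043.05 mg.

1043 mg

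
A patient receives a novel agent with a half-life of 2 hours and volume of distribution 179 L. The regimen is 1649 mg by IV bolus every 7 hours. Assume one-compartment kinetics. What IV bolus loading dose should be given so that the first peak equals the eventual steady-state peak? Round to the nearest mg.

f = (1/2)^(7/2) ≈ 0.088388; accumulation ratio R = 1/(1−f) ≈ 1.09696.
Loading dose to hit Cmax,ss on first dose: D_load = D_maint·R ≈ 1649 × 1.09696 ≈ 1808.89 mg.

1809 mg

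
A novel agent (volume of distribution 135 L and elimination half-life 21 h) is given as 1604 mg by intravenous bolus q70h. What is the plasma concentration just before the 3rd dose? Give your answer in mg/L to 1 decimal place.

f = (1/2)^(τ/t½) = (1/2)^(70/21) ≈ 0.0992.
C₀ = D/Vd = 1604/135 ≈ 11.881 mg/L.
Before the 3rd dose, 2 doses have been given. Superposition: Cmin = C₀·(f + f²).
≈ 11.881 × (0.0992 + 0.0098) ≈ 11.881 × 0.1090 ≈ 1.295 mg/L.

1.3 mg/L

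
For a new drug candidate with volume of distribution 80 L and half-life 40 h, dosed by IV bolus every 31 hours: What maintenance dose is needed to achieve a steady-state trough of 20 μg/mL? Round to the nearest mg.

τ/t½ = 31/40 ≈ 0.775, so f = (1/2)^(31/40) ≈ 0.584389.
Cmin,ss = (D/Vd)·f/(1−f), so D = Cmin,ss·Vd·(1−f)/f.
D = 20 × 80 × (1−f)/f ≈ 20 × 80 × 0.71119 ≈ 1137.90 mg.

1138 mg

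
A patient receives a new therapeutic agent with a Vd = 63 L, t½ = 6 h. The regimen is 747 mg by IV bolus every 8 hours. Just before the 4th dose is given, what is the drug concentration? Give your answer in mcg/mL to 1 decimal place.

7.3 mcg/mL

f = (1/2)^(τ/t½) = (1/2)^(8/6) ≈ 0.3969.
C₀ = D/Vd = 747/63 ≈ 11.857 mcg/mL.
Before the 4th dose, 3 doses have been given. Superposition: Cmin = C₀·(f + f² + … + f^3).
≈ 11.857 × (0.3969 + 0.1575 + 0.0625) ≈ 11.857 × 0.6169 ≈ 7.315 mcg/mL.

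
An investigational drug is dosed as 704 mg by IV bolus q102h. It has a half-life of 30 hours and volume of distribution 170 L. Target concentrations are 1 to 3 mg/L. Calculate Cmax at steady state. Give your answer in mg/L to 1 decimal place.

4.6 mg/L

Over one 102-h interval, 102/30 ≈ 3.4 half-lives elapse, leaving f ≈ 0.0947 of each dose.
Accumulation ratio R = 1/(1 − f) ≈ 1/0.9053 ≈ 1.1046.
Each bolus raises the concentration by D/Vd = 704/170 ≈ 4.141 mg/L.
Steady-state peak Cmax,ss = C₀·R ≈ 4.141 × 1.1046 ≈ 4.574 mg/L.
Peak 4.6 mg/L vs MTC 3 mg/L: exceeds toxic threshold.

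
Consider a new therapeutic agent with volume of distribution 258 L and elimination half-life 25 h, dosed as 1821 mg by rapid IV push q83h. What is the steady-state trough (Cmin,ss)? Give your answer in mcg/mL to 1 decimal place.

0.8 mcg/mL

τ/t½ = 83/25 ≈ 3.32, so fraction remaining f = (1/2)^(83/25) ≈ 0.1001.
Accumulation ratio R = 1/(1 − f) ≈ 1/0.8999 ≈ 1.1112.
Each bolus raises the concentration by D/Vd = 1821/258 ≈ 7.058 mcg/mL.
Steady-state peak Cmax,ss = C₀·R ≈ 7.058 × 1.1112 ≈ 7.843 mcg/mL.
One interval later, Cmin,ss = Cmax,ss·e^(−kτ) ≈ 7.843 × 0.1001 ≈ 0.785 mcg/mL.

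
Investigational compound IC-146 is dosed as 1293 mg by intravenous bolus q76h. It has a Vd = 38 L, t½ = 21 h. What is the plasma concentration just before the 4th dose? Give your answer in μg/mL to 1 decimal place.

3.0 μg/mL

f = (1/2)^(τ/t½) = (1/2)^(76/21) ≈ 0.0814.
C₀ = D/Vd = 1293/38 ≈ 34.026 μg/mL.
Before the 4th dose, 3 doses have been given. Superposition: Cmin = C₀·(f + f² + … + f^3).
≈ 34.026 × (0.0814 + 0.0066 + 0.0005) ≈ 34.026 × 0.0885 ≈ 3.011 μg/mL.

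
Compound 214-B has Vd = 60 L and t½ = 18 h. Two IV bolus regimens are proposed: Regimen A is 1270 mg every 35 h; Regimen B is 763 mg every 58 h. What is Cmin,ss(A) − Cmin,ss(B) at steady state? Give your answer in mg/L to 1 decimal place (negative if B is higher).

Regimen A: f = (1/2)^(35/18) ≈ 0.2598; Cmin,ss = (1270/60)·f/(1−f) ≈ 7.429 mg/L.
Regimen B: f = (1/2)^(58/18) ≈ 0.1072; Cmin,ss = (763/60)·f/(1−f) ≈ 1.527 mg/L.
Difference ≈ 7.429 − 1.527 ≈ 5.902 mg/L.

5.9 mg/L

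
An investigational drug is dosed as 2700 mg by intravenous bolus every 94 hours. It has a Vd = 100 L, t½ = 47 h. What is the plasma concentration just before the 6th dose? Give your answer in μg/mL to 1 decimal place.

9.0 μg/mL

f = (1/2)^(τ/t½) = (1/2)^(94/47) ≈ 0.2500.
C₀ = D/Vd = 2700/100 ≈ 27.000 μg/mL.
Before the 6th dose, 5 doses have been given. Superposition: Cmin = C₀·(f + f² + … + f^5).
≈ 27.000 × (0.2500 + 0.0625 + 0.0156 + 0.0039 + 0.0010) ≈ 27.000 × 0.3330 ≈ 8.991 μg/mL.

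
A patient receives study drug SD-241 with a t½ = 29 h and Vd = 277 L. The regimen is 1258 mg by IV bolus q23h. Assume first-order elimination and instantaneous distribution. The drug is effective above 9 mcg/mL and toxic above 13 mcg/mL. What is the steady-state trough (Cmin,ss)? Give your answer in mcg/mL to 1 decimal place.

6.2 mcg/mL

k = ln2/t½ = ln2/29 ≈ 0.023902 h⁻¹; fraction remaining f = e^(−kτ) = e^(−0.023902×23) ≈ 0.5771.
Accumulation ratio R = 1/(1 − f) ≈ 1/0.4229 ≈ 2.3646.
Single-dose peak C₀ = D/Vd = 1258/277 ≈ 4.542 mcg/mL.
Steady-state peak Cmax,ss = C₀·R ≈ 4.542 × 2.3646 ≈ 10.740 mcg/mL.
Steady-state trough Cmin,ss = Cmax,ss·f ≈ 10.740 × 0.5771 ≈ 6.198 mcg/mL.
Trough 6.2 mcg/mL vs MEC 9 mcg/mL: subtherapeutic.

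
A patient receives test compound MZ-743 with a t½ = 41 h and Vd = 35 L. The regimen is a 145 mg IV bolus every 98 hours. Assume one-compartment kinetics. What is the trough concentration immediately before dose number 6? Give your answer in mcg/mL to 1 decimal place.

f = (1/2)^(τ/t½) = (1/2)^(98/41) ≈ 0.1908.
C₀ = D/Vd = 145/35 ≈ 4.143 mcg/mL.
Before the 6th dose, 5 doses have been given. Superposition: Cmin = C₀·(f + f² + … + f^5).
≈ 4.143 × (0.1908 + 0.0364 + 0.0069 + 0.0013 + 0.0003) ≈ 4.143 × 0.2357 ≈ 0.977 mcg/mL.

1.0 mcg/mL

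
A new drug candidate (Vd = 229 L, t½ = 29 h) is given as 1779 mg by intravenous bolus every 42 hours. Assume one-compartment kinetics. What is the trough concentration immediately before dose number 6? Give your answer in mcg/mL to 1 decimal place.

f = (1/2)^(τ/t½) = (1/2)^(42/29) ≈ 0.3665.
C₀ = D/Vd = 1779/229 ≈ 7.769 mcg/mL.
Before the 6th dose, 5 doses have been given. Superposition: Cmin = C₀·(f + f² + … + f^5).
≈ 7.769 × (0.3665 + 0.1343 + 0.0492 + 0.0180 + 0.0066) ≈ 7.769 × 0.5746 ≈ 4.464 mcg/mL.

4.5 mcg/mL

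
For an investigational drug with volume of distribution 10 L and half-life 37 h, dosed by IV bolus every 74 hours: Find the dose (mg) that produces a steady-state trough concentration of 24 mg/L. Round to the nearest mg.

720 mg

τ/t½ = 74/37 ≈ 2, so f = (1/2)^(74/37) ≈ 0.250000.
Cmin,ss = (D/Vd)·f/(1−f), so D = Cmin,ss·Vd·(1−f)/f.
D = 24 × 10 × (1−f)/f ≈ 24 × 10 × 3.00000 ≈ 720.00 mg.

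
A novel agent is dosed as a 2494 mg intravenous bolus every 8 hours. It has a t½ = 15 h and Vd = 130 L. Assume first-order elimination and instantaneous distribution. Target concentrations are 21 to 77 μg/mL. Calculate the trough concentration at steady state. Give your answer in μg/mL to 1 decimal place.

42.9 μg/mL

τ/t½ = 8/15 ≈ 0.53333, so fraction remaining f = (1/2)^(8/15) ≈ 0.6910.
Accumulation ratio R = 1/(1 − f) ≈ 1/0.3090 ≈ 3.2362.
Each bolus raises the concentration by D/Vd = 2494/130 ≈ 19.185 μg/mL.
Steady-state peak Cmax,ss = C₀·R ≈ 19.185 × 3.2362 ≈ 62.086 μg/mL.
One interval later, Cmin,ss = Cmax,ss·e^(−kτ) ≈ 62.086 × 0.6910 ≈ 42.901 μg/mL.
Trough 42.9 μg/mL vs MEC 21 μg/mL: adequate.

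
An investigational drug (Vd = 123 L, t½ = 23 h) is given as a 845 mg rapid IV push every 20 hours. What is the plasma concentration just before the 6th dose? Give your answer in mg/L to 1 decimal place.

7.9 mg/L

f = (1/2)^(τ/t½) = (1/2)^(20/23) ≈ 0.5473.
C₀ = D/Vd = 845/123 ≈ 6.870 mg/L.
Before the 6th dose, 5 doses have been given. Superposition: Cmin = C₀·(f + f² + … + f^5).
≈ 6.870 × (0.5473 + 0.2995 + 0.1639 + 0.0897 + 0.0491) ≈ 6.870 × 1.1495 ≈ 7.897 mg/L.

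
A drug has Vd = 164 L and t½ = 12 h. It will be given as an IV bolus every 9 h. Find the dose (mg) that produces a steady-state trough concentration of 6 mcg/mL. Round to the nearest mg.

τ/t½ = 9/12 ≈ 0.75, so f = (1/2)^(9/12) ≈ 0.594604.
Cmin,ss = (D/Vd)·f/(1−f), so D = Cmin,ss·Vd·(1−f)/f.
D = 6 × 164 × (1−f)/f ≈ 6 × 164 × 0.68179 ≈ 670.88 mg.

671 mg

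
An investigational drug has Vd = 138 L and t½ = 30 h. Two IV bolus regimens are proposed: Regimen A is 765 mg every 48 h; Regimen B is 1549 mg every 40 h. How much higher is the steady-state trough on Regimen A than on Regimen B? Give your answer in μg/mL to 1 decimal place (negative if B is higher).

Regimen A: f = (1/2)^(48/30) ≈ 0.3299; Cmin,ss = (765/138)·f/(1−f) ≈ 2.729 μg/mL.
Regimen B: f = (1/2)^(40/30) ≈ 0.3969; Cmin,ss = (1549/138)·f/(1−f) ≈ 7.387 μg/mL.
Difference ≈ 2.729 − 7.387 ≈ -4.658 μg/mL.

-4.7 μg/mL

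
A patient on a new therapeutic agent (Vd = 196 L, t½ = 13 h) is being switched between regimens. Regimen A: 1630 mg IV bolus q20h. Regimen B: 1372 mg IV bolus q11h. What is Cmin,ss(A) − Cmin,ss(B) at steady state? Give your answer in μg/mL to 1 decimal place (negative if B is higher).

Regimen A: f = (1/2)^(20/13) ≈ 0.3443; Cmin,ss = (1630/196)·f/(1−f) ≈ 4.367 μg/mL.
Regimen B: f = (1/2)^(11/13) ≈ 0.5563; Cmin,ss = (1372/196)·f/(1−f) ≈ 8.776 μg/mL.
Difference ≈ 4.367 − 8.776 ≈ -4.409 μg/mL.

-4.4 μg/mL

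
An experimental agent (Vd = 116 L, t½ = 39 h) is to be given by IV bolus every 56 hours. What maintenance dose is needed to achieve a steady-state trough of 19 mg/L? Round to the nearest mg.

τ/t½ = 56/39 ≈ 1.4359, so f = (1/2)^(56/39) ≈ 0.369617.
Cmin,ss = (D/Vd)·f/(1−f), so D = Cmin,ss·Vd·(1−f)/f.
D = 19 × 116 × (1−f)/f ≈ 19 × 116 × 1.70550 ≈ 3758.92 mg.

3759 mg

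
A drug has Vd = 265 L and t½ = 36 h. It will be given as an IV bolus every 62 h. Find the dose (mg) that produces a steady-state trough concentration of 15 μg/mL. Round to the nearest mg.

τ/t½ = 62/36 ≈ 1.7222, so f = (1/2)^(62/36) ≈ 0.303082.
Cmin,ss = (D/Vd)·f/(1−f), so D = Cmin,ss·Vd·(1−f)/f.
D = 15 × 265 × (1−f)/f ≈ 15 × 265 × 2.29944 ≈ 9140.27 mg.

9140 mg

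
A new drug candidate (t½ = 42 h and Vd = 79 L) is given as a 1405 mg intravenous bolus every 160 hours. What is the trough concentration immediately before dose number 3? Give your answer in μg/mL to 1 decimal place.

f = (1/2)^(τ/t½) = (1/2)^(160/42) ≈ 0.0713.
C₀ = D/Vd = 1405/79 ≈ 17.785 μg/mL.
Before the 3rd dose, 2 doses have been given. Superposition: Cmin = C₀·(f + f²).
≈ 17.785 × (0.0713 + 0.0051) ≈ 17.785 × 0.0764 ≈ 1.359 μg/mL.

1.4 μg/mL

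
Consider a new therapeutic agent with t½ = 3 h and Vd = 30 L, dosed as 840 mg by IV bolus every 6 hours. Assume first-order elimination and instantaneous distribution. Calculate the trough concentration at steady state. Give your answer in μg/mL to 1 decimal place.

τ = 6 h = 2 half-lives, so f = (1/2)^2 = 0.25.
At steady state, R = 1/(1 − 0.25) = 4/3.
Single-dose peak C₀ = D/Vd = 840/30 = 28 μg/mL.
Steady-state peak Cmax,ss = C₀·R = 28 × 4/3 ≈ 37.333 μg/mL.
Steady-state trough Cmin,ss = Cmax,ss·f ≈ 37.333 × 0.25 ≈ 9.333 μg/mL.

9.3 μg/mL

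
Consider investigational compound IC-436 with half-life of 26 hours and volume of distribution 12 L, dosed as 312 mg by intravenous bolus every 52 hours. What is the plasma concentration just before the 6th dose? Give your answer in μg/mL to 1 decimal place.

f = (1/2)^(τ/t½) = (1/2)^(52/26) ≈ 0.2500.
C₀ = D/Vd = 312/12 ≈ 26.000 μg/mL.
Before the 6th dose, 5 doses have been given. Superposition: Cmin = C₀·(f + f² + … + f^5).
≈ 26.000 × (0.2500 + 0.0625 + 0.0156 + 0.0039 + 0.0010) ≈ 26.000 × 0.3330 ≈ 8.658 μg/mL.

8.7 μg/mL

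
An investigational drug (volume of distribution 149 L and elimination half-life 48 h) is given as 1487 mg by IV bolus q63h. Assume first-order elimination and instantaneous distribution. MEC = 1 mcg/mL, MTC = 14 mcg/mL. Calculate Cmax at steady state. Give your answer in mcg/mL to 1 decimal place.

τ/t½ = 63/48 ≈ 1.3125, so fraction remaining f = (1/2)^(63/48) ≈ 0.4026.
At steady state, accumulation factor R = 1/(1 − e^(−kτ)) ≈ 1.6739.
Single-dose peak C₀ = D/Vd = 1487/149 ≈ 9.980 mcg/mL.
Steady-state peak Cmax,ss = C₀·R ≈ 9.980 × 1.6739 ≈ 16.706 mcg/mL.
Peak 16.7 mcg/mL vs MTC 14 mcg/mL: exceeds toxic threshold.

16.7 mcg/mL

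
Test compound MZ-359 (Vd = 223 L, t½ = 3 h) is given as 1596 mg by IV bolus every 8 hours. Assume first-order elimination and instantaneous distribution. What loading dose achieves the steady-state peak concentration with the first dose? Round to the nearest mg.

f = (1/2)^(8/3) ≈ 0.157490; accumulation ratio R = 1/(1−f) ≈ 1.18693.
Loading dose to hit Cmax,ss on first dose: D_load = D_maint·R ≈ 1596 × 1.18693 ≈ 1894.34 mg.

1894 mg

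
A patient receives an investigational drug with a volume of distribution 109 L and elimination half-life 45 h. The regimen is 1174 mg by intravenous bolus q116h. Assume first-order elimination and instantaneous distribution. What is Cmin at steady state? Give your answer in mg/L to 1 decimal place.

k = ln2/t½ = ln2/45 ≈ 0.015403 h⁻¹; fraction remaining f = e^(−kτ) = e^(−0.015403×116) ≈ 0.1675.
Accumulation ratio R = 1/(1 − f) ≈ 1/0.8325 ≈ 1.2012.
Each bolus raises the concentration by D/Vd = 1174/109 ≈ 10.771 mg/L.
Cmax,ss = C₀/(1 − f) ≈ 10.771/0.8325 ≈ 12.938 mg/L.
Steady-state trough Cmin,ss = Cmax,ss·f ≈ 12.938 × 0.1675 ≈ 2.167 mg/L.

2.2 mg/L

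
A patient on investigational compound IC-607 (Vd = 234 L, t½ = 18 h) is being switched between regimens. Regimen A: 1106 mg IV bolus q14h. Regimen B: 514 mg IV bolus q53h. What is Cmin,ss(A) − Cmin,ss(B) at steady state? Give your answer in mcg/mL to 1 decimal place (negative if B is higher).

6.3 mcg/mL

Regimen A: f = (1/2)^(14/18) ≈ 0.5833; Cmin,ss = (1106/234)·f/(1−f) ≈ 6.616 mcg/mL.
Regimen B: f = (1/2)^(53/18) ≈ 0.1299; Cmin,ss = (514/234)·f/(1−f) ≈ 0.328 mcg/mL.
Difference ≈ 6.616 − 0.328 ≈ 6.288 mcg/mL.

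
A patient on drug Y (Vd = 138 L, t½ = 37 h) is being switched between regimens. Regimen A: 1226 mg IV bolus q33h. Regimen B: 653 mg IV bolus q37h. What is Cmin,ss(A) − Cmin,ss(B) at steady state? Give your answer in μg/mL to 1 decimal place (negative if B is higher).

Regimen A: f = (1/2)^(33/37) ≈ 0.5389; Cmin,ss = (1226/138)·f/(1−f) ≈ 10.383 μg/mL.
Regimen B: f = (1/2)^(37/37) ≈ 0.5000; Cmin,ss = (653/138)·f/(1−f) ≈ 4.732 μg/mL.
Difference ≈ 10.383 − 4.732 ≈ 5.651 μg/mL.

5.7 μg/mL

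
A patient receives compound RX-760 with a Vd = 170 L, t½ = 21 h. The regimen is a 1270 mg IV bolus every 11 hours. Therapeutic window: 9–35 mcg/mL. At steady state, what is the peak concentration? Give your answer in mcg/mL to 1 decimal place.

τ/t½ = 11/21 ≈ 0.52381, so fraction remaining f = (1/2)^(11/21) ≈ 0.6955.
At steady state, accumulation factor R = 1/(1 − e^(−kτ)) ≈ 3.2841.
Each bolus raises the concentration by D/Vd = 1270/170 ≈ 7.471 mcg/mL.
Steady-state peak Cmax,ss = C₀·R ≈ 7.471 × 3.2841 ≈ 24.536 mcg/mL.
Peak 24.5 mcg/mL vs MTC 35 mcg/mL: below toxic threshold.

24.5 mcg/mL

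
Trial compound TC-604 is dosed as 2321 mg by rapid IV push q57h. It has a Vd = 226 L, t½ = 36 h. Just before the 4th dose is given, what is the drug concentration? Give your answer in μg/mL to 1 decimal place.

5.0 μg/mL

f = (1/2)^(τ/t½) = (1/2)^(57/36) ≈ 0.3337.
C₀ = D/Vd = 2321/226 ≈ 10.270 μg/mL.
Before the 4th dose, 3 doses have been given. Superposition: Cmin = C₀·(f + f² + … + f^3).
≈ 10.270 × (0.3337 + 0.1114 + 0.0372) ≈ 10.270 × 0.4823 ≈ 4.953 μg/mL.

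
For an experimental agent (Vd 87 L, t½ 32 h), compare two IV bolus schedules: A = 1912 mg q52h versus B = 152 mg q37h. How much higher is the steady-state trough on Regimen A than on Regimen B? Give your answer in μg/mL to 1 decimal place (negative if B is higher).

9.1 μg/mL

Regimen A: f = (1/2)^(52/32) ≈ 0.3242; Cmin,ss = (1912/87)·f/(1−f) ≈ 10.543 μg/mL.
Regimen B: f = (1/2)^(37/32) ≈ 0.4487; Cmin,ss = (152/87)·f/(1−f) ≈ 1.422 μg/mL.
Difference ≈ 10.543 − 1.422 ≈ 9.121 μg/mL.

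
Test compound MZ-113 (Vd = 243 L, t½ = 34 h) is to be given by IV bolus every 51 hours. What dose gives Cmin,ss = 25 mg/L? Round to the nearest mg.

τ/t½ = 51/34 ≈ 1.5, so f = (1/2)^(51/34) ≈ 0.353553.
Cmin,ss = (D/Vd)·f/(1−f), so D = Cmin,ss·Vd·(1−f)/f.
D = 25 × 243 × (1−f)/f ≈ 25 × 243 × 1.82843 ≈ 11107.71 mg.

11108 mg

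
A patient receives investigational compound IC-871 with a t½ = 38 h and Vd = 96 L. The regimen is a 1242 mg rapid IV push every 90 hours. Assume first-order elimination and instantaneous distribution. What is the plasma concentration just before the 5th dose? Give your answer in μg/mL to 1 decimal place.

3.1 μg/mL

f = (1/2)^(τ/t½) = (1/2)^(90/38) ≈ 0.1937.
C₀ = D/Vd = 1242/96 ≈ 12.938 μg/mL.
Before the 5th dose, 4 doses have been given. Superposition: Cmin = C₀·(f + f² + … + f^4).
≈ 12.938 × (0.1937 + 0.0375 + 0.0073 + 0.0014) ≈ 12.938 × 0.2399 ≈ 3.104 μg/mL.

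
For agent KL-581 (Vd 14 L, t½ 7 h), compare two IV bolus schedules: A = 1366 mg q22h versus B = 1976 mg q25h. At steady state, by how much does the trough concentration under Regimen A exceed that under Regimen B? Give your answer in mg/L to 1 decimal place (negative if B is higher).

-0.5 mg/L

Regimen A: f = (1/2)^(22/7) ≈ 0.1132; Cmin,ss = (1366/14)·f/(1−f) ≈ 12.455 mg/L.
Regimen B: f = (1/2)^(25/7) ≈ 0.0841; Cmin,ss = (1976/14)·f/(1−f) ≈ 12.960 mg/L.
Difference ≈ 12.455 − 12.960 ≈ -0.505 mg/L.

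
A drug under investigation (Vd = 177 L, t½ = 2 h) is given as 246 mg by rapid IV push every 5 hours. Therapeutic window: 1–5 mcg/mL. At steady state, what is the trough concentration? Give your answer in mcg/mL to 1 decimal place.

τ/t½ = 5/2 ≈ 2.5, so fraction remaining f = (1/2)^(5/2) ≈ 0.1768.
Accumulation ratio R = 1/(1 − f) ≈ 1/0.8232 ≈ 1.2148.
Each bolus raises the concentration by D/Vd = 246/177 ≈ 1.390 mcg/mL.
Cmax,ss = C₀/(1 − f) ≈ 1.390/0.8232 ≈ 1.689 mcg/mL.
Steady-state trough Cmin,ss = Cmax,ss·f ≈ 1.689 × 0.1768 ≈ 0.299 mcg/mL.
Trough 0.3 mcg/mL vs MEC 1 mcg/mL: subtherapeutic.

0.3 mcg/mL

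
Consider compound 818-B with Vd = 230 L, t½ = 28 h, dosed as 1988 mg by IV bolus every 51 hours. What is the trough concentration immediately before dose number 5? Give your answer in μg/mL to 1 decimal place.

3.4 μg/mL

f = (1/2)^(τ/t½) = (1/2)^(51/28) ≈ 0.2829.
C₀ = D/Vd = 1988/230 ≈ 8.643 μg/mL.
Before the 5th dose, 4 doses have been given. Superposition: Cmin = C₀·(f + f² + … + f^4).
≈ 8.643 × (0.2829 + 0.0800 + 0.0226 + 0.0064) ≈ 8.643 × 0.3919 ≈ 3.387 μg/mL.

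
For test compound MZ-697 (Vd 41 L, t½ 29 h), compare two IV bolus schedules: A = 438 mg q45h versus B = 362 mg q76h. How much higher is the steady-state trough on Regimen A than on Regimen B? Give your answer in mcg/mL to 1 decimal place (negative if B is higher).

Regimen A: f = (1/2)^(45/29) ≈ 0.3411; Cmin,ss = (438/41)·f/(1−f) ≈ 5.530 mcg/mL.
Regimen B: f = (1/2)^(76/29) ≈ 0.1626; Cmin,ss = (362/41)·f/(1−f) ≈ 1.714 mcg/mL.
Difference ≈ 5.530 − 1.714 ≈ 3.816 mcg/mL.

3.8 mcg/mL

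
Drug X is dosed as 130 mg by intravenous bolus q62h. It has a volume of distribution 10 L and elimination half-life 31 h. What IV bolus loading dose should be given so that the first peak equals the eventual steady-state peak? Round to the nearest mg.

173 mg

f = (1/2)^(62/31) ≈ 0.250000; accumulation ratio R = 1/(1−f) ≈ 1.33333.
Loading dose to hit Cmax,ss on first dose: D_load = D_maint·R ≈ 130 × 1.33333 ≈ 173.33 mg.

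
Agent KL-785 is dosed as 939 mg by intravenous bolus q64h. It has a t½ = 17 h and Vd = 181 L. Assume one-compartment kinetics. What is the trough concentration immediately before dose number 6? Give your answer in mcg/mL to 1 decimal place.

f = (1/2)^(τ/t½) = (1/2)^(64/17) ≈ 0.0736.
C₀ = D/Vd = 939/181 ≈ 5.188 mcg/mL.
Before the 6th dose, 5 doses have been given. Superposition: Cmin = C₀·(f + f² + … + f^5).
≈ 5.188 × (0.0736 + 0.0054 + 0.0004 + 0.0000 + 0.0000) ≈ 5.188 × 0.0794 ≈ 0.412 mcg/mL.

0.4 mcg/mL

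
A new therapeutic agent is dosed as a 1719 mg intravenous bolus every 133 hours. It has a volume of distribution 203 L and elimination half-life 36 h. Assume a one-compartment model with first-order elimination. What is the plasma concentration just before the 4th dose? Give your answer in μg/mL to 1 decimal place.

0.7 μg/mL

f = (1/2)^(τ/t½) = (1/2)^(133/36) ≈ 0.0772.
C₀ = D/Vd = 1719/203 ≈ 8.468 μg/mL.
Before the 4th dose, 3 doses have been given. Superposition: Cmin = C₀·(f + f² + … + f^3).
≈ 8.468 × (0.0772 + 0.0060 + 0.0005) ≈ 8.468 × 0.0837 ≈ 0.709 μg/mL.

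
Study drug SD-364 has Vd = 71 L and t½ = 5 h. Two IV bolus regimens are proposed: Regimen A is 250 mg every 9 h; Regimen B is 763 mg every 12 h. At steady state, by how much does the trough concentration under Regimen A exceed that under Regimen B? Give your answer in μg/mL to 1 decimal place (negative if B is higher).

Regimen A: f = (1/2)^(9/5) ≈ 0.2872; Cmin,ss = (250/71)·f/(1−f) ≈ 1.419 μg/mL.
Regimen B: f = (1/2)^(12/5) ≈ 0.1895; Cmin,ss = (763/71)·f/(1−f) ≈ 2.513 μg/mL.
Difference ≈ 1.419 − 2.513 ≈ -1.094 μg/mL.

-1.1 μg/mL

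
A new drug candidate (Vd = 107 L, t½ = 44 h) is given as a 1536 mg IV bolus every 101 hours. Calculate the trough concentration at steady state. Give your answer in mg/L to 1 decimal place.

Over one 101-h interval, 101/44 ≈ 2.2955 half-lives elapse, leaving f ≈ 0.2037 of each dose.
Single-dose peak C₀ = D/Vd = 1536/107 ≈ 14.355 mg/L.
Steady-state trough Cmin,ss = C₀·f/(1−f) ≈ 14.355 × 0.2037/0.7963 ≈ 3.672 mg/L.

3.7 mg/L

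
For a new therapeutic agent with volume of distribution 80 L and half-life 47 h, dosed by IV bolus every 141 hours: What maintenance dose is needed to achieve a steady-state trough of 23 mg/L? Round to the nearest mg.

12880 mg

τ/t½ = 141/47 ≈ 3, so f = (1/2)^(141/47) ≈ 0.125000.
Cmin,ss = (D/Vd)·f/(1−f), so D = Cmin,ss·Vd·(1−f)/f.
D = 23 × 80 × (1−f)/f ≈ 23 × 80 × 7.00000 ≈ 12880.00 mg.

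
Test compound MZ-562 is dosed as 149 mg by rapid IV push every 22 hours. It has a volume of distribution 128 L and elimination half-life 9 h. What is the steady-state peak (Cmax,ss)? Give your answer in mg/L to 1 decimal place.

k = ln2/t½ = ln2/9 ≈ 0.077016 h⁻¹; fraction remaining f = e^(−kτ) = e^(−0.077016×22) ≈ 0.1837.
Accumulation ratio R = 1/(1 − f) ≈ 1/0.8163 ≈ 1.2250.
Single-dose peak C₀ = D/Vd = 149/128 ≈ 1.164 mg/L.
Steady-state peak Cmax,ss = C₀·R ≈ 1.164 × 1.2250 ≈ 1.426 mg/L.

1.4 mg/L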